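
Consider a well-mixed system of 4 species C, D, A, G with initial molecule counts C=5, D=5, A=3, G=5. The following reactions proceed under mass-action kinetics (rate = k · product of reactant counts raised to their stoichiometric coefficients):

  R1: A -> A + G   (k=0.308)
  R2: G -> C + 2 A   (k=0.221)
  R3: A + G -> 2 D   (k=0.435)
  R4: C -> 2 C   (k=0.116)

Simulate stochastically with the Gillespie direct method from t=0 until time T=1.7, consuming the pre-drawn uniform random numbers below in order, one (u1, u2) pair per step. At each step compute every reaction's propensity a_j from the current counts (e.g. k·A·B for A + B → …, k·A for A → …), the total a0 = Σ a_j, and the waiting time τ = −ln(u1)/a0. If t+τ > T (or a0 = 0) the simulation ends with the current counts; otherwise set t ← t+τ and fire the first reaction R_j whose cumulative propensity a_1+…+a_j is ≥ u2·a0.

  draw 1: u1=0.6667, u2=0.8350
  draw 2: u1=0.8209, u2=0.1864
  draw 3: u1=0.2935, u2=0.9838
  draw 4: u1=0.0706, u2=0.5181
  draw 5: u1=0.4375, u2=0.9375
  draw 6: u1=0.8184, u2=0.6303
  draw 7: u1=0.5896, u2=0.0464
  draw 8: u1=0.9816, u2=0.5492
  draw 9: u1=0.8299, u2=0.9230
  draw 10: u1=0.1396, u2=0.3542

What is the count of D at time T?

t=0.000: C=5 D=5 A=3 G=5
Draw 1: a1=0.924, a2=1.105, a3=6.525, a4=0.580, a0=9.134; τ=−ln(0.6667)/9.134=0.044 → t=0.044; u2·a0=0.8350·9.134=7.627; a1+a2=2.029 < 7.627 ≤ a1+…+a3=8.554 → R3 fires; C=5 D=7 A=2 G=4
Draw 2: a1=0.616, a2=0.884, a3=3.480, a4=0.580, a0=5.560; τ=−ln(0.8209)/5.560=0.035 → t=0.080; u2·a0=0.1864·5.560=1.036; a1=0.616 < 1.036 ≤ a1+a2=1.500 → R2 fires; C=6 D=7 A=4 G=3
Draw 3: a1=1.232, a2=0.663, a3=5.220, a4=0.696, a0=7.811; τ=−ln(0.2935)/7.811=0.157 → t=0.237; u2·a0=0.9838·7.811=7.684; a1+…+a3=7.115 < 7.684 ≤ a1+…+a4=7.811 → R4 fires; C=7 D=7 A=4 G=3
Draw 4: a1=1.232, a2=0.663, a3=5.220, a4=0.812, a0=7.927; τ=−ln(0.0706)/7.927=0.334 → t=0.571; u2·a0=0.5181·7.927=4.107; a1+a2=1.895 < 4.107 ≤ a1+…+a3=7.115 → R3 fires; C=7 D=9 A=3 G=2
Draw 5: a1=0.924, a2=0.442, a3=2.610, a4=0.812, a0=4.788; τ=−ln(0.4375)/4.788=0.173 → t=0.744; u2·a0=0.9375·4.788=4.489; a1+…+a3=3.976 < 4.489 ≤ a1+…+a4=4.788 → R4 fires; C=8 D=9 A=3 G=2
Draw 6: a1=0.924, a2=0.442, a3=2.610, a4=0.928, a0=4.904; τ=−ln(0.8184)/4.904=0.041 → t=0.785; u2·a0=0.6303·4.904=3.091; a1+a2=1.366 < 3.091 ≤ a1+…+a3=3.976 → R3 fires; C=8 D=11 A=2 G=1
Draw 7: a1=0.616, a2=0.221, a3=0.870, a4=0.928, a0=2.635; τ=−ln(0.5896)/2.635=0.200 → t=0.985; u2·a0=0.0464·2.635=0.122 ≤ a1=0.616 → R1 fires; C=8 D=11 A=2 G=2
Draw 8: a1=0.616, a2=0.442, a3=1.740, a4=0.928, a0=3.726; τ=−ln(0.9816)/3.726=0.005 → t=0.990; u2·a0=0.5492·3.726=2.046; a1+a2=1.058 < 2.046 ≤ a1+…+a3=2.798 → R3 fires; C=8 D=13 A=1 G=1
Draw 9: a1=0.308, a2=0.221, a3=0.435, a4=0.928, a0=1.892; τ=−ln(0.8299)/1.892=0.099 → t=1.089; u2·a0=0.9230·1.892=1.746; a1+…+a3=0.964 < 1.746 ≤ a1+…+a4=1.892 → R4 fires; C=9 D=13 A=1 G=1
Draw 10: a1=0.308, a2=0.221, a3=0.435, a4=1.044, a0=2.008; τ=−ln(0.1396)/2.008=0.981 → t=2.069 > T=1.7: stop.
Read off D at T=1.7: 13

D at T = 13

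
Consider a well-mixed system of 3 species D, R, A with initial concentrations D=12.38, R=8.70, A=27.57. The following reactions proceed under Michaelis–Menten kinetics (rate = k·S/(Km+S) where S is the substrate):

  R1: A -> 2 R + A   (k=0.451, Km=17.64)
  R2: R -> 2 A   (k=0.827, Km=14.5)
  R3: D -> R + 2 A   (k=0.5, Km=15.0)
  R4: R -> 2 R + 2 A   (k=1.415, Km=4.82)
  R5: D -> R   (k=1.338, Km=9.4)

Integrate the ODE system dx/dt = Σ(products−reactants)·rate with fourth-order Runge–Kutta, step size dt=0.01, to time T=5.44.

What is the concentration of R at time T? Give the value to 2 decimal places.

RK4 with dt=0.01: 544 steps to T=5.44. Trajectory (selected grid times):
t=0.00: D=12.38 R=8.70 A=27.57
t=0.60: D=11.79 R=9.98 A=29.35
t=1.21: D=11.21 R=11.29 A=31.23
t=1.81: D=10.65 R=12.58 A=33.14
t=2.42: D=10.10 R=13.89 A=35.13
t=3.02: D=9.57 R=15.17 A=37.14
t=3.63: D=9.05 R=16.47 A=39.22
t=4.23: D=8.55 R=17.74 A=41.31
t=4.84: D=8.06 R=19.02 A=43.46
t=5.44: D=7.59 R=20.27 A=45.60
Read off R at T=5.44: 20.27

R at T = 20.27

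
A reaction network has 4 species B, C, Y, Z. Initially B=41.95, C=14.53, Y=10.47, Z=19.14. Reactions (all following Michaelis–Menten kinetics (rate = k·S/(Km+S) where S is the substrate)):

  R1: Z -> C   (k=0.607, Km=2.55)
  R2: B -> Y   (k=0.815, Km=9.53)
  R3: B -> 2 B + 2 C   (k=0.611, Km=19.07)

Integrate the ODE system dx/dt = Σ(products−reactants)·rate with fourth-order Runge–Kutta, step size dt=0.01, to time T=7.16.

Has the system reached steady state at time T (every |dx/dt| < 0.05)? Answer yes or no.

Steady state at T: no

RK4 with dt=0.01: 716 steps to T=7.16. Trajectory (selected grid times):
t=0.00: B=41.95 C=14.53 Y=10.47 Z=19.14
t=0.80: B=41.75 C=15.63 Y=11.00 Z=18.71
t=1.59: B=41.56 C=16.71 Y=11.53 Z=18.29
t=2.39: B=41.37 C=17.81 Y=12.06 Z=17.87
t=3.18: B=41.17 C=18.89 Y=12.58 Z=17.45
t=3.98: B=40.98 C=19.98 Y=13.11 Z=17.02
t=4.77: B=40.79 C=21.05 Y=13.63 Z=16.61
t=5.57: B=40.59 C=22.14 Y=14.16 Z=16.19
t=6.36: B=40.40 C=23.21 Y=14.68 Z=15.77
t=7.16: B=40.20 C=24.29 Y=15.21 Z=15.36
Rates at T: R1=0.5206, R2=0.6588, R3=0.4144
dx/dt at T (Σ net stoichiometry × rate): B=-0.2444, C=+1.3494, Y=+0.6588, Z=-0.5206
Largest |dx/dt| is |+1.3494| (C) ≥ 0.05 → not steady.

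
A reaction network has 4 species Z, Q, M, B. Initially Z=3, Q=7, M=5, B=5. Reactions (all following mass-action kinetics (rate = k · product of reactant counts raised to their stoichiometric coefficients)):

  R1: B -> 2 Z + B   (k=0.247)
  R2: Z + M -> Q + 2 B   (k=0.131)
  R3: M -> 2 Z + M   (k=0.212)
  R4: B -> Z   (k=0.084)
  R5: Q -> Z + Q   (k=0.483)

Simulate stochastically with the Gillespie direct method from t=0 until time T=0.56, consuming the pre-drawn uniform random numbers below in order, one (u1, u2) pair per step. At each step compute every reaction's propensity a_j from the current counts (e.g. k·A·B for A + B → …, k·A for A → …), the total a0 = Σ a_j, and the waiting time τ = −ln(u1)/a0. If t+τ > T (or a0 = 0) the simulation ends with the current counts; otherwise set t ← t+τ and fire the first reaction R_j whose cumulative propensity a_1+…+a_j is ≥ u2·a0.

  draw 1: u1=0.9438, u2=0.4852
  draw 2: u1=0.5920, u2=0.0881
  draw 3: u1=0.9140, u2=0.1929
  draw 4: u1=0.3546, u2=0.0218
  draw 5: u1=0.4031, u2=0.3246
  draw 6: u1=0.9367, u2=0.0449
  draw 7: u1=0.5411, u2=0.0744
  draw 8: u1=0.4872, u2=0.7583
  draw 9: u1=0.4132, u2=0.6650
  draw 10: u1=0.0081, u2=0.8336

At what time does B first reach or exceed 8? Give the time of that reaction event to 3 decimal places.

Threshold first reached at t = 0.254

t=0.000: Z=3 Q=7 M=5 B=5
Draw 1: a1=1.235, a2=1.965, a3=1.060, a4=0.420, a5=3.381, a0=8.061; τ=−ln(0.9438)/8.061=0.007 → t=0.007; u2·a0=0.4852·8.061=3.911; a1+a2=3.200 < 3.911 ≤ a1+…+a3=4.260 → R3 fires; Z=5 Q=7 M=5 B=5
Draw 2: a1=1.235, a2=3.275, a3=1.060, a4=0.420, a5=3.381, a0=9.371; τ=−ln(0.5920)/9.371=0.056 → t=0.063; u2·a0=0.0881·9.371=0.826 ≤ a1=1.235 → R1 fires; Z=7 Q=7 M=5 B=5
Draw 3: a1=1.235, a2=4.585, a3=1.060, a4=0.420, a5=3.381, a0=10.681; τ=−ln(0.9140)/10.681=0.008 → t=0.072; u2·a0=0.1929·10.681=2.060; a1=1.235 < 2.060 ≤ a1+a2=5.820 → R2 fires; Z=6 Q=8 M=4 B=7
Draw 4: a1=1.729, a2=3.144, a3=0.848, a4=0.588, a5=3.864, a0=10.173; τ=−ln(0.3546)/10.173=0.102 → t=0.173; u2·a0=0.0218·10.173=0.222 ≤ a1=1.729 → R1 fires; Z=8 Q=8 M=4 B=7
Draw 5: a1=1.729, a2=4.192, a3=0.848, a4=0.588, a5=3.864, a0=11.221; τ=−ln(0.4031)/11.221=0.081 → t=0.254; u2·a0=0.3246·11.221=3.642; a1=1.729 < 3.642 ≤ a1+a2=5.921 → R2 fires; Z=7 Q=9 M=3 B=9
Draw 6: a1=2.223, a2=2.751, a3=0.636, a4=0.756, a5=4.347, a0=10.713; τ=−ln(0.9367)/10.713=0.006 → t=0.261; u2·a0=0.0449·10.713=0.481 ≤ a1=2.223 → R1 fires; Z=9 Q=9 M=3 B=9
Draw 7: a1=2.223, a2=3.537, a3=0.636, a4=0.756, a5=4.347, a0=11.499; τ=−ln(0.5411)/11.499=0.053 → t=0.314; u2·a0=0.0744·11.499=0.856 ≤ a1=2.223 → R1 fires; Z=11 Q=9 M=3 B=9
Draw 8: a1=2.223, a2=4.323, a3=0.636, a4=0.756, a5=4.347, a0=12.285; τ=−ln(0.4872)/12.285=0.059 → t=0.372; u2·a0=0.7583·12.285=9.316; a1+…+a4=7.938 < 9.316 ≤ a1+…+a5=12.285 → R5 fires; Z=12 Q=9 M=3 B=9
Draw 9: a1=2.223, a2=4.716, a3=0.636, a4=0.756, a5=4.347, a0=12.678; τ=−ln(0.4132)/12.678=0.070 → t=0.442; u2·a0=0.6650·12.678=8.431; a1+…+a4=8.331 < 8.431 ≤ a1+…+a5=12.678 → R5 fires; Z=13 Q=9 M=3 B=9
Draw 10: a1=2.223, a2=5.109, a3=0.636, a4=0.756, a5=4.347, a0=13.071; τ=−ln(0.0081)/13.071=0.368 → t=0.811 > T=0.56: stop.
B first becomes ≥ 8 when it reaches 9 at the event at t=0.254.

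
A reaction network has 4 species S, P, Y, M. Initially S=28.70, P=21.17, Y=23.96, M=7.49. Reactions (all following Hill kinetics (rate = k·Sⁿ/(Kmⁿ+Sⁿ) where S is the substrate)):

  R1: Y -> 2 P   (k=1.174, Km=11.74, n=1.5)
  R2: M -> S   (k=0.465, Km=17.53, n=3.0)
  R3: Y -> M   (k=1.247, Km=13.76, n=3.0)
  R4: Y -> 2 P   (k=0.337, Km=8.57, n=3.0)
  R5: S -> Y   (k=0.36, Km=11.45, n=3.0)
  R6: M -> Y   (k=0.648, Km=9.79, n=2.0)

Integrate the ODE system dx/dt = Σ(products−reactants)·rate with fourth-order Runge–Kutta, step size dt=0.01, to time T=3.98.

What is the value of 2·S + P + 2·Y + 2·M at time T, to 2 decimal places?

Value at T = 141.47

Check how each reaction changes W = 2·S + P + 2·Y + 2·M (weight of products minus weight of reactants):
R1: Y -> 2 P: (1·2) − (2·1) = 2 − 2 = 0
R2: M -> S: (2·1) − (2·1) = 2 − 2 = 0
R3: Y -> M: (2·1) − (2·1) = 2 − 2 = 0
R4: Y -> 2 P: (1·2) − (2·1) = 2 − 2 = 0
R5: S -> Y: (2·1) − (2·1) = 2 − 2 = 0
R6: M -> Y: (2·1) − (2·1) = 2 − 2 = 0
Every reaction leaves W unchanged, so W is conserved and no simulation is needed: W(T) = W(0) = 2·28.70 + 21.17 + 2·23.96 + 2·7.49 = 141.47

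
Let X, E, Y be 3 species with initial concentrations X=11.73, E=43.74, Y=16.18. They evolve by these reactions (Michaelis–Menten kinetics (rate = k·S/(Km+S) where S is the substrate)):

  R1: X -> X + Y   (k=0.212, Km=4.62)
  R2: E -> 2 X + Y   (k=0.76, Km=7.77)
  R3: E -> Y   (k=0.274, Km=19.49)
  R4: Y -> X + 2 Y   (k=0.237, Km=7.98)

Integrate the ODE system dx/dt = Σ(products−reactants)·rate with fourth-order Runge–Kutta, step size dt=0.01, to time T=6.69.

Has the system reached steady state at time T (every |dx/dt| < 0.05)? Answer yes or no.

Steady state at T: no

RK4 with dt=0.01: 669 steps to T=6.69. Trajectory (selected grid times):
t=0.00: X=11.73 E=43.74 Y=16.18
t=0.74: X=12.80 E=43.12 Y=17.03
t=1.49: X=13.89 E=42.50 Y=17.89
t=2.23: X=14.96 E=41.89 Y=18.75
t=2.97: X=16.03 E=41.27 Y=19.60
t=3.72: X=17.12 E=40.66 Y=20.47
t=4.46: X=18.19 E=40.05 Y=21.33
t=5.20: X=19.26 E=39.44 Y=22.19
t=5.95: X=20.34 E=38.83 Y=23.07
t=6.69: X=21.41 E=38.23 Y=23.93
Rates at T: R1=0.1744, R2=0.6316, R3=0.1815, R4=0.1777
dx/dt at T (Σ net stoichiometry × rate): X=+1.4410, E=-0.8131, Y=+1.1652
Largest |dx/dt| is |+1.4410| (X) ≥ 0.05 → not steady.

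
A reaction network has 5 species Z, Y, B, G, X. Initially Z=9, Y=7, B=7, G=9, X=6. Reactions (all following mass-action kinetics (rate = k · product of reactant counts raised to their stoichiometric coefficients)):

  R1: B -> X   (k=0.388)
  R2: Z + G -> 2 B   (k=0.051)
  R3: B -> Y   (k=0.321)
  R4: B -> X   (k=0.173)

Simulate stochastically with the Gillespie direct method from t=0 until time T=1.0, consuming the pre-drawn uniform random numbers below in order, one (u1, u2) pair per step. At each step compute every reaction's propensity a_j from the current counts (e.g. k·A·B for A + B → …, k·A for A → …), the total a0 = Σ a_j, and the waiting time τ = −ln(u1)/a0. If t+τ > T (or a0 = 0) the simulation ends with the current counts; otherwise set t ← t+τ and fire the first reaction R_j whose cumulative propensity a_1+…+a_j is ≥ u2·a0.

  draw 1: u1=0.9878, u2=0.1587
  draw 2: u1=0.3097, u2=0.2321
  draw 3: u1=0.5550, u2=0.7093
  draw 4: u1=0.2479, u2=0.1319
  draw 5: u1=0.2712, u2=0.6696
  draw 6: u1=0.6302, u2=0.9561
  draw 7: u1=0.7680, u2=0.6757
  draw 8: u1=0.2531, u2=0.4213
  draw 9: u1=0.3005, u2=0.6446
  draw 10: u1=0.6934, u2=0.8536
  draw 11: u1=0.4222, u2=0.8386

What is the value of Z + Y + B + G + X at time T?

Check how each reaction changes W = Z + Y + B + G + X (weight of products minus weight of reactants):
R1: B -> X: (1·1) − (1·1) = 1 − 1 = 0
R2: Z + G -> 2 B: (1·2) − (1·1 + 1·1) = 2 − 2 = 0
R3: B -> Y: (1·1) − (1·1) = 1 − 1 = 0
R4: B -> X: (1·1) − (1·1) = 1 − 1 = 0
Every reaction leaves W unchanged, so W is conserved and no simulation is needed: W(T) = W(0) = 9 + 7 + 7 + 9 + 6 = 38

Value at T = 38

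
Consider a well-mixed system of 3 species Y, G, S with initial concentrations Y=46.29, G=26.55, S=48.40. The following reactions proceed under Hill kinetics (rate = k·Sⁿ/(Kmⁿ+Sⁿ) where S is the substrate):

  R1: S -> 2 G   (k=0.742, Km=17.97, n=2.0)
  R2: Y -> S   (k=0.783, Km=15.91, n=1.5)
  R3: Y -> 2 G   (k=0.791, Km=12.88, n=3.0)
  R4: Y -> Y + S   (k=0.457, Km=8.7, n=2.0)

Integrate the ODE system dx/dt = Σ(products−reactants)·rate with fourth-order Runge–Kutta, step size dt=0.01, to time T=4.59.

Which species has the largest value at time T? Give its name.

RK4 with dt=0.01: 459 steps to T=4.59. Trajectory (selected grid times):
t=0.00: Y=46.29 G=26.55 S=48.40
t=0.51: Y=45.56 G=28.00 S=48.62
t=1.02: Y=44.84 G=29.46 S=48.85
t=1.53: Y=44.12 G=30.91 S=49.07
t=2.04: Y=43.40 G=32.37 S=49.28
t=2.55: Y=42.68 G=33.82 S=49.50
t=3.06: Y=41.96 G=35.28 S=49.71
t=3.57: Y=41.24 G=36.73 S=49.92
t=4.08: Y=40.53 G=38.18 S=50.13
t=4.59: Y=39.82 G=39.63 S=50.34
At T=4.59: Y=39.82 G=39.63 S=50.34; the largest is S.

Dominant species at T: S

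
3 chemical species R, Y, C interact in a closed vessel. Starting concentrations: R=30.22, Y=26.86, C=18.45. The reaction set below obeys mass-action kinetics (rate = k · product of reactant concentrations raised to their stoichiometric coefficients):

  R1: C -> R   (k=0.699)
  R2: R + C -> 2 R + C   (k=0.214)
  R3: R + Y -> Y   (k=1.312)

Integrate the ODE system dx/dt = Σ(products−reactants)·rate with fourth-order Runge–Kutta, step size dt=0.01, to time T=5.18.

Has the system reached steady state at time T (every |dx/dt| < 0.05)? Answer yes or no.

RK4 with dt=0.01: 518 steps to T=5.18. Trajectory (selected grid times):
t=0.00: R=30.22 Y=26.86 C=18.45
t=0.58: R=0.27 Y=26.86 C=12.30
t=1.15: R=0.18 Y=26.86 C=8.26
t=1.73: R=0.12 Y=26.86 C=5.51
t=2.30: R=0.08 Y=26.86 C=3.70
t=2.88: R=0.05 Y=26.86 C=2.46
t=3.45: R=0.03 Y=26.86 C=1.65
t=4.03: R=0.02 Y=26.86 C=1.10
t=4.60: R=0.02 Y=26.86 C=0.74
t=5.18: R=0.01 Y=26.86 C=0.49
Rates at T: R1=0.3451, R2=0.0011, R3=0.3532
dx/dt at T (Σ net stoichiometry × rate): R=-0.0070, Y=+0.0000, C=-0.3451
Largest |dx/dt| is |-0.3451| (C) ≥ 0.05 → not steady.

Steady state at T: no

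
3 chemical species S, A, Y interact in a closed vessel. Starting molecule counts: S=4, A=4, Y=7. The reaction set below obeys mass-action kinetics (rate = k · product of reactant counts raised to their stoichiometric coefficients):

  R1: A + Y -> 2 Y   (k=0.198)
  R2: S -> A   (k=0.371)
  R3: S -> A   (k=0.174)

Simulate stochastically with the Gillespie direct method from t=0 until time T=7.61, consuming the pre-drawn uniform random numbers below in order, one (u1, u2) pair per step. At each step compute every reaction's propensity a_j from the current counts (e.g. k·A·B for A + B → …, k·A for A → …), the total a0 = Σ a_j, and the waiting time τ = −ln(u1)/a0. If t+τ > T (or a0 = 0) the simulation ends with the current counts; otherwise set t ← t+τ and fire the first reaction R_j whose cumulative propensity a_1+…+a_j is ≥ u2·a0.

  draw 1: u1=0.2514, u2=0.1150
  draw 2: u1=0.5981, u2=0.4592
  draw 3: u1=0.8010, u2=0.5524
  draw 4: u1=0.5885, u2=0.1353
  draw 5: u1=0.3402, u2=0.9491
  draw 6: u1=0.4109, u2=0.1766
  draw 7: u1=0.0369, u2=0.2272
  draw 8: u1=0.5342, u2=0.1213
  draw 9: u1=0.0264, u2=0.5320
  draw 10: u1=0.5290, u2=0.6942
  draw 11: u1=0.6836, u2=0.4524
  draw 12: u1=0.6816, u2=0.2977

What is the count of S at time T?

t=0.000: S=4 A=4 Y=7
Draw 1: a1=5.544, a2=1.484, a3=0.696, a0=7.724; τ=−ln(0.2514)/7.724=0.179 → t=0.179; u2·a0=0.1150·7.724=0.888 ≤ a1=5.544 → R1 fires; S=4 A=3 Y=8
Draw 2: a1=4.752, a2=1.484, a3=0.696, a0=6.932; τ=−ln(0.5981)/6.932=0.074 → t=0.253; u2·a0=0.4592·6.932=3.183 ≤ a1=4.752 → R1 fires; S=4 A=2 Y=9
Draw 3: a1=3.564, a2=1.484, a3=0.696, a0=5.744; τ=−ln(0.8010)/5.744=0.039 → t=0.292; u2·a0=0.5524·5.744=3.173 ≤ a1=3.564 → R1 fires; S=4 A=1 Y=10
Draw 4: a1=1.980, a2=1.484, a3=0.696, a0=4.160; τ=−ln(0.5885)/4.160=0.127 → t=0.419; u2·a0=0.1353·4.160=0.563 ≤ a1=1.980 → R1 fires; S=4 A=0 Y=11
Draw 5: a1=0.000, a2=1.484, a3=0.696, a0=2.180; τ=−ln(0.3402)/2.180=0.495 → t=0.914; u2·a0=0.9491·2.180=2.069; a1+a2=1.484 < 2.069 ≤ a1+…+a3=2.180 → R3 fires; S=3 A=1 Y=11
Draw 6: a1=2.178, a2=1.113, a3=0.522, a0=3.813; τ=−ln(0.4109)/3.813=0.233 → t=1.147; u2·a0=0.1766·3.813=0.673 ≤ a1=2.178 → R1 fires; S=3 A=0 Y=12
Draw 7: a1=0.000, a2=1.113, a3=0.522, a0=1.635; τ=−ln(0.0369)/1.635=2.018 → t=3.165; u2·a0=0.2272·1.635=0.371; a1=0.000 < 0.371 ≤ a1+a2=1.113 → R2 fires; S=2 A=1 Y=12
Draw 8: a1=2.376, a2=0.742, a3=0.348, a0=3.466; τ=−ln(0.5342)/3.466=0.181 → t=3.346; u2·a0=0.1213·3.466=0.420 ≤ a1=2.376 → R1 fires; S=2 A=0 Y=13
Draw 9: a1=0.000, a2=0.742, a3=0.348, a0=1.090; τ=−ln(0.0264)/1.090=3.334 → t=6.680; u2·a0=0.5320·1.090=0.580; a1=0.000 < 0.580 ≤ a1+a2=0.742 → R2 fires; S=1 A=1 Y=13
Draw 10: a1=2.574, a2=0.371, a3=0.174, a0=3.119; τ=−ln(0.5290)/3.119=0.204 → t=6.884; u2·a0=0.6942·3.119=2.165 ≤ a1=2.574 → R1 fires; S=1 A=0 Y=14
Draw 11: a1=0.000, a2=0.371, a3=0.174, a0=0.545; τ=−ln(0.6836)/0.545=0.698 → t=7.582; u2·a0=0.4524·0.545=0.247; a1=0.000 < 0.247 ≤ a1+a2=0.371 → R2 fires; S=0 A=1 Y=14
Draw 12: a1=2.772, a2=0.000, a3=0.000, a0=2.772; τ=−ln(0.6816)/2.772=0.138 → t=7.720 > T=7.61: stop.
Read off S at T=7.61: 0

S at T = 0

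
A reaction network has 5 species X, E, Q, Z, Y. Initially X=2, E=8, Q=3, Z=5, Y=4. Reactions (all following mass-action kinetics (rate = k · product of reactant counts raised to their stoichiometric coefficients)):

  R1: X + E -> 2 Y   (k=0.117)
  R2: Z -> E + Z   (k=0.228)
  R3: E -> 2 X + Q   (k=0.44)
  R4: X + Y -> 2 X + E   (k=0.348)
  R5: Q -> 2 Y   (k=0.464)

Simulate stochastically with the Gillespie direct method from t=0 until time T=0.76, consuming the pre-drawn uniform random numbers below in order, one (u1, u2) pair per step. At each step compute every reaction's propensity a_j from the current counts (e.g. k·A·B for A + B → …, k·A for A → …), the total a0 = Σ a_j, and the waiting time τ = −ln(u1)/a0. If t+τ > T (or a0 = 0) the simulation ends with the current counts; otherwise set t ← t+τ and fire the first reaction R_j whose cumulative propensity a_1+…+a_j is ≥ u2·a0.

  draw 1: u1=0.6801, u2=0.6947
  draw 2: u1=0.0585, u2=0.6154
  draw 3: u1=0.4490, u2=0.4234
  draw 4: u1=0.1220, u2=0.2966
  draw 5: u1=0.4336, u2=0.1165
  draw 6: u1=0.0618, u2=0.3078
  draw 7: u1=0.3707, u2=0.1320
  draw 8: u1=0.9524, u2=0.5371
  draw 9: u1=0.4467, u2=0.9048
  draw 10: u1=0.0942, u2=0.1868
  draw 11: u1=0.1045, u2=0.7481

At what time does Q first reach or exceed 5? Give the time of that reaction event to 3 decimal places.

t=0.000: X=2 E=8 Q=3 Z=5 Y=4
Draw 1: a1=1.872, a2=1.140, a3=3.520, a4=2.784, a5=1.392, a0=10.708; τ=−ln(0.6801)/10.708=0.036 → t=0.036; u2·a0=0.6947·10.708=7.439; a1+…+a3=6.532 < 7.439 ≤ a1+…+a4=9.316 → R4 fires; X=3 E=9 Q=3 Z=5 Y=3
Draw 2: a1=3.159, a2=1.140, a3=3.960, a4=3.132, a5=1.392, a0=12.783; τ=−ln(0.0585)/12.783=0.222 → t=0.258; u2·a0=0.6154·12.783=7.867; a1+a2=4.299 < 7.867 ≤ a1+…+a3=8.259 → R3 fires; X=5 E=8 Q=4 Z=5 Y=3
Draw 3: a1=4.680, a2=1.140, a3=3.520, a4=5.220, a5=1.856, a0=16.416; τ=−ln(0.4490)/16.416=0.049 → t=0.307; u2·a0=0.4234·16.416=6.951; a1+a2=5.820 < 6.951 ≤ a1+…+a3=9.340 → R3 fires; X=7 E=7 Q=5 Z=5 Y=3
Draw 4: a1=5.733, a2=1.140, a3=3.080, a4=7.308, a5=2.320, a0=19.581; τ=−ln(0.1220)/19.581=0.107 → t=0.414; u2·a0=0.2966·19.581=5.808; a1=5.733 < 5.808 ≤ a1+a2=6.873 → R2 fires; X=7 E=8 Q=5 Z=5 Y=3
Draw 5: a1=6.552, a2=1.140, a3=3.520, a4=7.308, a5=2.320, a0=20.840; τ=−ln(0.4336)/20.840=0.040 → t=0.454; u2·a0=0.1165·20.840=2.428 ≤ a1=6.552 → R1 fires; X=6 E=7 Q=5 Z=5 Y=5
Draw 6: a1=4.914, a2=1.140, a3=3.080, a4=10.440, a5=2.320, a0=21.894; τ=−ln(0.0618)/21.894=0.127 → t=0.582; u2·a0=0.3078·21.894=6.739; a1+a2=6.054 < 6.739 ≤ a1+…+a3=9.134 → R3 fires; X=8 E=6 Q=6 Z=5 Y=5
Draw 7: a1=5.616, a2=1.140, a3=2.640, a4=13.920, a5=2.784, a0=26.100; τ=−ln(0.3707)/26.100=0.038 → t=0.620; u2·a0=0.1320·26.100=3.445 ≤ a1=5.616 → R1 fires; X=7 E=5 Q=6 Z=5 Y=7
Draw 8: a1=4.095, a2=1.140, a3=2.200, a4=17.052, a5=2.784, a0=27.271; τ=−ln(0.9524)/27.271=0.002 → t=0.621; u2·a0=0.5371·27.271=14.647; a1+…+a3=7.435 < 14.647 ≤ a1+…+a4=24.487 → R4 fires; X=8 E=6 Q=6 Z=5 Y=6
Draw 9: a1=5.616, a2=1.140, a3=2.640, a4=16.704, a5=2.784, a0=28.884; τ=−ln(0.4467)/28.884=0.028 → t=0.649; u2·a0=0.9048·28.884=26.134; a1+…+a4=26.100 < 26.134 ≤ a1+…+a5=28.884 → R5 fires; X=8 E=6 Q=5 Z=5 Y=8
Draw 10: a1=5.616, a2=1.140, a3=2.640, a4=22.272, a5=2.320, a0=33.988; τ=−ln(0.0942)/33.988=0.070 → t=0.719; u2·a0=0.1868·33.988=6.349; a1=5.616 < 6.349 ≤ a1+a2=6.756 → R2 fires; X=8 E=7 Q=5 Z=5 Y=8
Draw 11: a1=6.552, a2=1.140, a3=3.080, a4=22.272, a5=2.320, a0=35.364; τ=−ln(0.1045)/35.364=0.064 → t=0.783 > T=0.76: stop.
Q first becomes ≥ 5 when it reaches 5 at the event at t=0.307.

Threshold first reached at t = 0.307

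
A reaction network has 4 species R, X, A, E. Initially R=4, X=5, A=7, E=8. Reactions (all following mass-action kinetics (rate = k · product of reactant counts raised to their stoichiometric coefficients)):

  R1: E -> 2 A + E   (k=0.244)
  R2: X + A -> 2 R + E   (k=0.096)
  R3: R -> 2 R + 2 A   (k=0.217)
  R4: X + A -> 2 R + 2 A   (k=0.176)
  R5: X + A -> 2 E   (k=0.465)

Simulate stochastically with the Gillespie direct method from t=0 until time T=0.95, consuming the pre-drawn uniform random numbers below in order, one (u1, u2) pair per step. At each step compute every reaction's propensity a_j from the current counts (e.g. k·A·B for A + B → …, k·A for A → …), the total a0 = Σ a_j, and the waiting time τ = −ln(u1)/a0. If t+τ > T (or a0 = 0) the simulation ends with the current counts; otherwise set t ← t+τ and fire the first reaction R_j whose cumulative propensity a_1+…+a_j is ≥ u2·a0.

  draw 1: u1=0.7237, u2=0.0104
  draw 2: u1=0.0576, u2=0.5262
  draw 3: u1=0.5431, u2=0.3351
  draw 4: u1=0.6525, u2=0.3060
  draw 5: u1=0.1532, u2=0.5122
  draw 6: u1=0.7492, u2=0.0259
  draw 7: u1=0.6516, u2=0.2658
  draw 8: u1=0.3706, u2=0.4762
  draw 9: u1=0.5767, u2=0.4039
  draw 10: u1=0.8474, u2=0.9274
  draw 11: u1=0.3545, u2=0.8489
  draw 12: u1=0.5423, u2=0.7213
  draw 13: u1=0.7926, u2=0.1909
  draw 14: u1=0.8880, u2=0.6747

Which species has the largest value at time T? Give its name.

Dominant species at T: A

t=0.000: R=4 X=5 A=7 E=8
Draw 1: a1=1.952, a2=3.360, a3=0.868, a4=6.160, a5=16.275, a0=28.615; τ=−ln(0.7237)/28.615=0.011 → t=0.011; u2·a0=0.0104·28.615=0.298 ≤ a1=1.952 → R1 fires; R=4 X=5 A=9 E=8
Draw 2: a1=1.952, a2=4.320, a3=0.868, a4=7.920, a5=20.925, a0=35.985; τ=−ln(0.0576)/35.985=0.079 → t=0.091; u2·a0=0.5262·35.985=18.935; a1+…+a4=15.060 < 18.935 ≤ a1+…+a5=35.985 → R5 fires; R=4 X=4 A=8 E=10
Draw 3: a1=2.440, a2=3.072, a3=0.868, a4=5.632, a5=14.880, a0=26.892; τ=−ln(0.5431)/26.892=0.023 → t=0.113; u2·a0=0.3351·26.892=9.012; a1+…+a3=6.380 < 9.012 ≤ a1+…+a4=12.012 → R4 fires; R=6 X=3 A=9 E=10
Draw 4: a1=2.440, a2=2.592, a3=1.302, a4=4.752, a5=12.555, a0=23.641; τ=−ln(0.6525)/23.641=0.018 → t=0.131; u2·a0=0.3060·23.641=7.234; a1+…+a3=6.334 < 7.234 ≤ a1+…+a4=11.086 → R4 fires; R=8 X=2 A=10 E=10
Draw 5: a1=2.440, a2=1.920, a3=1.736, a4=3.520, a5=9.300, a0=18.916; τ=−ln(0.1532)/18.916=0.099 → t=0.231; u2·a0=0.5122·18.916=9.689; a1+…+a4=9.616 < 9.689 ≤ a1+…+a5=18.916 → R5 fires; R=8 X=1 A=9 E=12
Draw 6: a1=2.928, a2=0.864, a3=1.736, a4=1.584, a5=4.185, a0=11.297; τ=−ln(0.7492)/11.297=0.026 → t=0.256; u2·a0=0.0259·11.297=0.293 ≤ a1=2.928 → R1 fires; R=8 X=1 A=11 E=12
Draw 7: a1=2.928, a2=1.056, a3=1.736, a4=1.936, a5=5.115, a0=12.771; τ=−ln(0.6516)/12.771=0.034 → t=0.290; u2·a0=0.2658·12.771=3.395; a1=2.928 < 3.395 ≤ a1+a2=3.984 → R2 fires; R=10 X=0 A=10 E=13
Draw 8: a1=3.172, a2=0.000, a3=2.170, a4=0.000, a5=0.000, a0=5.342; τ=−ln(0.3706)/5.342=0.186 → t=0.475; u2·a0=0.4762·5.342=2.544 ≤ a1=3.172 → R1 fires; R=10 X=0 A=12 E=13
Draw 9: a1=3.172, a2=0.000, a3=2.170, a4=0.000, a5=0.000, a0=5.342; τ=−ln(0.5767)/5.342=0.103 → t=0.579; u2·a0=0.4039·5.342=2.158 ≤ a1=3.172 → R1 fires; R=10 X=0 A=14 E=13
Draw 10: a1=3.172, a2=0.000, a3=2.170, a4=0.000, a5=0.000, a0=5.342; τ=−ln(0.8474)/5.342=0.031 → t=0.610; u2·a0=0.9274·5.342=4.954; a1+a2=3.172 < 4.954 ≤ a1+…+a3=5.342 → R3 fires; R=11 X=0 A=16 E=13
Draw 11: a1=3.172, a2=0.000, a3=2.387, a4=0.000, a5=0.000, a0=5.559; τ=−ln(0.3545)/5.559=0.187 → t=0.796; u2·a0=0.8489·5.559=4.719; a1+a2=3.172 < 4.719 ≤ a1+…+a3=5.559 → R3 fires; R=12 X=0 A=18 E=13
Draw 12: a1=3.172, a2=0.000, a3=2.604, a4=0.000, a5=0.000, a0=5.776; τ=−ln(0.5423)/5.776=0.106 → t=0.902; u2·a0=0.7213·5.776=4.166; a1+a2=3.172 < 4.166 ≤ a1+…+a3=5.776 → R3 fires; R=13 X=0 A=20 E=13
Draw 13: a1=3.172, a2=0.000, a3=2.821, a4=0.000, a5=0.000, a0=5.993; τ=−ln(0.7926)/5.993=0.039 → t=0.941; u2·a0=0.1909·5.993=1.144 ≤ a1=3.172 → R1 fires; R=13 X=0 A=22 E=13
Draw 14: a1=3.172, a2=0.000, a3=2.821, a4=0.000, a5=0.000, a0=5.993; τ=−ln(0.8880)/5.993=0.020 → t=0.961 > T=0.95: stop.
At T=0.95: R=13 X=0 A=22 E=13; the largest is A.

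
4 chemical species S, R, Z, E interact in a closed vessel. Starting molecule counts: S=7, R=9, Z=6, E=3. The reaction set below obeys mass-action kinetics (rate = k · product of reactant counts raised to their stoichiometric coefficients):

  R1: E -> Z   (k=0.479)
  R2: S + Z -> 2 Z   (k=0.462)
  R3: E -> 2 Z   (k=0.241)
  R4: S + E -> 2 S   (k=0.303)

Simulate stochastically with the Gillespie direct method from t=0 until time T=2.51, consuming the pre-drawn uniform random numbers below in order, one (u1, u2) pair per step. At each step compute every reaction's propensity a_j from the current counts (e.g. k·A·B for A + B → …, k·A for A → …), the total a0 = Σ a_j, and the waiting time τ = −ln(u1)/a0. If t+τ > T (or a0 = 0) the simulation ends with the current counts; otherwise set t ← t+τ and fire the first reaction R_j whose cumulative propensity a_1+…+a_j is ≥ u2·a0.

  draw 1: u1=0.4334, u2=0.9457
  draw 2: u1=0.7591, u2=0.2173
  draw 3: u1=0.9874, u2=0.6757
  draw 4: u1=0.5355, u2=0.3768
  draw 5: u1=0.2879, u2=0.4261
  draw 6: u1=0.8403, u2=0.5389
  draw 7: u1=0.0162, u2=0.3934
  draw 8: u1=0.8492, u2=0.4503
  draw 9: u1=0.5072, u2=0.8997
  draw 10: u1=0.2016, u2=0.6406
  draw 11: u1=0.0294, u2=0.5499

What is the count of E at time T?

t=0.000: S=7 R=9 Z=6 E=3
Draw 1: a1=1.437, a2=19.404, a3=0.723, a4=6.363, a0=27.927; τ=−ln(0.4334)/27.927=0.030 → t=0.030; u2·a0=0.9457·27.927=26.411; a1+…+a3=21.564 < 26.411 ≤ a1+…+a4=27.927 → R4 fires; S=8 R=9 Z=6 E=2
Draw 2: a1=0.958, a2=22.176, a3=0.482, a4=4.848, a0=28.464; τ=−ln(0.7591)/28.464=0.010 → t=0.040; u2·a0=0.2173·28.464=6.185; a1=0.958 < 6.185 ≤ a1+a2=23.134 → R2 fires; S=7 R=9 Z=7 E=2
Draw 3: a1=0.958, a2=22.638, a3=0.482, a4=4.242, a0=28.320; τ=−ln(0.9874)/28.320=0.000 → t=0.040; u2·a0=0.6757·28.320=19.136; a1=0.958 < 19.136 ≤ a1+a2=23.596 → R2 fires; S=6 R=9 Z=8 E=2
Draw 4: a1=0.958, a2=22.176, a3=0.482, a4=3.636, a0=27.252; τ=−ln(0.5355)/27.252=0.023 → t=0.063; u2·a0=0.3768·27.252=10.269; a1=0.958 < 10.269 ≤ a1+a2=23.134 → R2 fires; S=5 R=9 Z=9 E=2
Draw 5: a1=0.958, a2=20.790, a3=0.482, a4=3.030, a0=25.260; τ=−ln(0.2879)/25.260=0.049 → t=0.112; u2·a0=0.4261·25.260=10.763; a1=0.958 < 10.763 ≤ a1+a2=21.748 → R2 fires; S=4 R=9 Z=10 E=2
Draw 6: a1=0.958, a2=18.480, a3=0.482, a4=2.424, a0=22.344; τ=−ln(0.8403)/22.344=0.008 → t=0.120; u2·a0=0.5389·22.344=12.041; a1=0.958 < 12.041 ≤ a1+a2=19.438 → R2 fires; S=3 R=9 Z=11 E=2
Draw 7: a1=0.958, a2=15.246, a3=0.482, a4=1.818, a0=18.504; τ=−ln(0.0162)/18.504=0.223 → t=0.343; u2·a0=0.3934·18.504=7.279; a1=0.958 < 7.279 ≤ a1+a2=16.204 → R2 fires; S=2 R=9 Z=12 E=2
Draw 8: a1=0.958, a2=11.088, a3=0.482, a4=1.212, a0=13.740; τ=−ln(0.8492)/13.740=0.012 → t=0.355; u2·a0=0.4503·13.740=6.187; a1=0.958 < 6.187 ≤ a1+a2=12.046 → R2 fires; S=1 R=9 Z=13 E=2
Draw 9: a1=0.958, a2=6.006, a3=0.482, a4=0.606, a0=8.052; τ=−ln(0.5072)/8.052=0.084 → t=0.439; u2·a0=0.8997·8.052=7.244; a1+a2=6.964 < 7.244 ≤ a1+…+a3=7.446 → R3 fires; S=1 R=9 Z=15 E=1
Draw 10: a1=0.479, a2=6.930, a3=0.241, a4=0.303, a0=7.953; τ=−ln(0.2016)/7.953=0.201 → t=0.640; u2·a0=0.6406·7.953=5.095; a1=0.479 < 5.095 ≤ a1+a2=7.409 → R2 fires; S=0 R=9 Z=16 E=1
Draw 11: a1=0.479, a2=0.000, a3=0.241, a4=0.000, a0=0.720; τ=−ln(0.0294)/0.720=4.898 → t=5.539 > T=2.51: stop.
Read off E at T=2.51: 1

E at T = 1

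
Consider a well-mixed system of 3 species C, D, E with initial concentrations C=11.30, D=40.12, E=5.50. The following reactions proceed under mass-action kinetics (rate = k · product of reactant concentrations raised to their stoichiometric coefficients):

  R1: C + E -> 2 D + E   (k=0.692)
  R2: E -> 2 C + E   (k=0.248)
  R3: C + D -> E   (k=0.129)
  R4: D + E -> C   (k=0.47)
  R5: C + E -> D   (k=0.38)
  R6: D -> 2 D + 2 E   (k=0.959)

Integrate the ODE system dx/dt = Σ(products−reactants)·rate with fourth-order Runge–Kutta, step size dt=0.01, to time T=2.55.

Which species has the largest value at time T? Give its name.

Dominant species at T: D

RK4 with dt=0.01: 255 steps to T=2.55. Trajectory (selected grid times):
t=0.00: C=11.30 D=40.12 E=5.50
t=0.28: C=9.42 D=36.25 E=5.55
t=0.57: C=8.83 D=33.58 E=5.39
t=0.85: C=8.48 D=31.96 E=5.29
t=1.13: C=8.26 D=30.90 E=5.23
t=1.42: C=8.10 D=30.17 E=5.19
t=1.70: C=8.00 D=29.70 E=5.16
t=1.98: C=7.93 D=29.37 E=5.14
t=2.27: C=7.88 D=29.14 E=5.13
t=2.55: C=7.84 D=28.99 E=5.12
At T=2.55: C=7.84 D=28.99 E=5.12; the largest is D.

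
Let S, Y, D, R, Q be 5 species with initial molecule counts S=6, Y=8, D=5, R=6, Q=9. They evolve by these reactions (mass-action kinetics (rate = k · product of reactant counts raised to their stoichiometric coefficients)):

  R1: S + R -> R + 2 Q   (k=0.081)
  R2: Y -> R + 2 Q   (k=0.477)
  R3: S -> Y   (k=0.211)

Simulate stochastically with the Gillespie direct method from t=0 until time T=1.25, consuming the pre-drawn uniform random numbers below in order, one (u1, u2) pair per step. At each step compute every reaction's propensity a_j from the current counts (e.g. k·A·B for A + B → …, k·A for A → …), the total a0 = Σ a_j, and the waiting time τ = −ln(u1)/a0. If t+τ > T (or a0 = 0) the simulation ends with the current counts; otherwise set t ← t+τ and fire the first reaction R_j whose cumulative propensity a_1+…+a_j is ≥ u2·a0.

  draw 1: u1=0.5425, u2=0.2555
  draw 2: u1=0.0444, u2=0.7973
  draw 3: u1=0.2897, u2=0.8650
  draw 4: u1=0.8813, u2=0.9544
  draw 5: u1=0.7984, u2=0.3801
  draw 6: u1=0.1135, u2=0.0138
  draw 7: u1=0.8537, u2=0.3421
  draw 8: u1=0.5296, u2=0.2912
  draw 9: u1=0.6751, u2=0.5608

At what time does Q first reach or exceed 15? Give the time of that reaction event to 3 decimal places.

t=0.000: S=6 Y=8 D=5 R=6 Q=9
Draw 1: a1=2.916, a2=3.816, a3=1.266, a0=7.998; τ=−ln(0.5425)/7.998=0.076 → t=0.076; u2·a0=0.2555·7.998=2.043 ≤ a1=2.916 → R1 fires; S=5 Y=8 D=5 R=6 Q=11
Draw 2: a1=2.430, a2=3.816, a3=1.055, a0=7.301; τ=−ln(0.0444)/7.301=0.427 → t=0.503; u2·a0=0.7973·7.301=5.821; a1=2.430 < 5.821 ≤ a1+a2=6.246 → R2 fires; S=5 Y=7 D=5 R=7 Q=13
Draw 3: a1=2.835, a2=3.339, a3=1.055, a0=7.229; τ=−ln(0.2897)/7.229=0.171 → t=0.674; u2·a0=0.8650·7.229=6.253; a1+a2=6.174 < 6.253 ≤ a1+…+a3=7.229 → R3 fires; S=4 Y=8 D=5 R=7 Q=13
Draw 4: a1=2.268, a2=3.816, a3=0.844, a0=6.928; τ=−ln(0.8813)/6.928=0.018 → t=0.693; u2·a0=0.9544·6.928=6.612; a1+a2=6.084 < 6.612 ≤ a1+…+a3=6.928 → R3 fires; S=3 Y=9 D=5 R=7 Q=13
Draw 5: a1=1.701, a2=4.293, a3=0.633, a0=6.627; τ=−ln(0.7984)/6.627=0.034 → t=0.727; u2·a0=0.3801·6.627=2.519; a1=1.701 < 2.519 ≤ a1+a2=5.994 → R2 fires; S=3 Y=8 D=5 R=8 Q=15
Draw 6: a1=1.944, a2=3.816, a3=0.633, a0=6.393; τ=−ln(0.1135)/6.393=0.340 → t=1.067; u2·a0=0.0138·6.393=0.088 ≤ a1=1.944 → R1 fires; S=2 Y=8 D=5 R=8 Q=17
Draw 7: a1=1.296, a2=3.816, a3=0.422, a0=5.534; τ=−ln(0.8537)/5.534=0.029 → t=1.096; u2·a0=0.3421·5.534=1.893; a1=1.296 < 1.893 ≤ a1+a2=5.112 → R2 fires; S=2 Y=7 D=5 R=9 Q=19
Draw 8: a1=1.458, a2=3.339, a3=0.422, a0=5.219; τ=−ln(0.5296)/5.219=0.122 → t=1.217; u2·a0=0.2912·5.219=1.520; a1=1.458 < 1.520 ≤ a1+a2=4.797 → R2 fires; S=2 Y=6 D=5 R=10 Q=21
Draw 9: a1=1.620, a2=2.862, a3=0.422, a0=4.904; τ=−ln(0.6751)/4.904=0.080 → t=1.298 > T=1.25: stop.
Q first becomes ≥ 15 when it reaches 15 at the event at t=0.727.

Threshold first reached at t = 0.727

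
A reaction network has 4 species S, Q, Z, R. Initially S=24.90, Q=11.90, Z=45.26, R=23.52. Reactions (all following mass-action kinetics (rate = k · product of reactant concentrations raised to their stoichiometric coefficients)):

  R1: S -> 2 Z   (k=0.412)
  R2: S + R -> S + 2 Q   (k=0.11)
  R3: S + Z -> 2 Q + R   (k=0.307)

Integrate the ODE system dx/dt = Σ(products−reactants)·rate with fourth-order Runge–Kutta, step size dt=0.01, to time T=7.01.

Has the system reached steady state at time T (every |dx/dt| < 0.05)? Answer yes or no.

Steady state at T: yes

RK4 with dt=0.01: 701 steps to T=7.01. Trajectory (selected grid times):
t=0.00: S=24.90 Q=11.90 Z=45.26 R=23.52
t=0.78: S=0.04 Q=76.73 Z=23.31 R=38.88
t=1.56: S=0.00 Q=76.85 Z=23.28 R=38.90
t=2.34: S=0.00 Q=76.85 Z=23.28 R=38.90
t=3.12: S=0.00 Q=76.85 Z=23.28 R=38.90
t=3.89: S=0.00 Q=76.85 Z=23.28 R=38.90
t=4.67: S=0.00 Q=76.85 Z=23.28 R=38.90
t=5.45: S=0.00 Q=76.85 Z=23.28 R=38.90
t=6.23: S=0.00 Q=76.85 Z=23.28 R=38.90
t=7.01: S=0.00 Q=76.85 Z=23.28 R=38.90
Rates at T: R1=0.0000, R2=0.0000, R3=0.0000
dx/dt at T (Σ net stoichiometry × rate): S=-0.0000, Q=+0.0000, Z=-0.0000, R=+0.0000
Largest |dx/dt| is |+0.0000| (Q) < 0.05 → steady.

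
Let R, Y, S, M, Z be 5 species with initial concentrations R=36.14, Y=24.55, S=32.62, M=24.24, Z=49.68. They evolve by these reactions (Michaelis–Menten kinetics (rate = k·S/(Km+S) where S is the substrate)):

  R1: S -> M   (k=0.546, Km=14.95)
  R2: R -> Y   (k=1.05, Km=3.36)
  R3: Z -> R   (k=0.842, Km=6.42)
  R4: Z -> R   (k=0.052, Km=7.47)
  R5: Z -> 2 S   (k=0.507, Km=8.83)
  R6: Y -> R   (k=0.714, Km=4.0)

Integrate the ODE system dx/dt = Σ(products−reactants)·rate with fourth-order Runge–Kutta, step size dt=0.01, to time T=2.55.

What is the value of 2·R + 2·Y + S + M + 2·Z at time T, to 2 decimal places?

Check how each reaction changes W = 2·R + 2·Y + S + M + 2·Z (weight of products minus weight of reactants):
R1: S -> M: (1·1) − (1·1) = 1 − 1 = 0
R2: R -> Y: (2·1) − (2·1) = 2 − 2 = 0
R3: Z -> R: (2·1) − (2·1) = 2 − 2 = 0
R4: Z -> R: (2·1) − (2·1) = 2 − 2 = 0
R5: Z -> 2 S: (1·2) − (2·1) = 2 − 2 = 0
R6: Y -> R: (2·1) − (2·1) = 2 − 2 = 0
Every reaction leaves W unchanged, so W is conserved and no simulation is needed: W(T) = W(0) = 2·36.14 + 2·24.55 + 32.62 + 24.24 + 2·49.68 = 277.60

Value at T = 277.60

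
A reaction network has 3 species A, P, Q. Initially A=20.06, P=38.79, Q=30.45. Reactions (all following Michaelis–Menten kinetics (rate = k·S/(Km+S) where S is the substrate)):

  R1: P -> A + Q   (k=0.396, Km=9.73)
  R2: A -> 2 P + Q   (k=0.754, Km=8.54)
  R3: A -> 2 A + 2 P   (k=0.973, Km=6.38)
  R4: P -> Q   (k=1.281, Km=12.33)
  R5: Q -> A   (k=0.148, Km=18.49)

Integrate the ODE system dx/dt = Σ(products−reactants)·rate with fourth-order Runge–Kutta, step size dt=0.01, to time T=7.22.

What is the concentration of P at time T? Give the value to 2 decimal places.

RK4 with dt=0.01: 722 steps to T=7.22. Trajectory (selected grid times):
t=0.00: A=20.06 P=38.79 Q=30.45
t=0.80: A=20.56 P=39.79 Q=31.83
t=1.60: A=21.05 P=40.80 Q=33.23
t=2.41: A=21.56 P=41.82 Q=34.64
t=3.21: A=22.07 P=42.84 Q=36.05
t=4.01: A=22.57 P=43.87 Q=37.46
t=4.81: A=23.08 P=44.90 Q=38.89
t=5.62: A=23.60 P=45.95 Q=40.33
t=6.42: A=24.11 P=47.00 Q=41.77
t=7.22: A=24.63 P=48.05 Q=43.21
Read off P at T=7.22: 48.05

P at T = 48.05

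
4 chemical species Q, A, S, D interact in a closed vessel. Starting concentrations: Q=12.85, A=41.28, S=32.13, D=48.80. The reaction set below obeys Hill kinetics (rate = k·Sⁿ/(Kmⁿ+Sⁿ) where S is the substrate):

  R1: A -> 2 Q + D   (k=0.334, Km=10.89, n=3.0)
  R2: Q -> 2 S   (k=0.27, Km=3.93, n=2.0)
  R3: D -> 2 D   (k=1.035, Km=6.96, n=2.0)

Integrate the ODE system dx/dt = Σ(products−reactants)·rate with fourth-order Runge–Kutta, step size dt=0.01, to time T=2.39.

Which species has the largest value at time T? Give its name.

Dominant species at T: D

RK4 with dt=0.01: 239 steps to T=2.39. Trajectory (selected grid times):
t=0.00: Q=12.85 A=41.28 S=32.13 D=48.80
t=0.27: Q=12.96 A=41.19 S=32.26 D=49.16
t=0.53: Q=13.07 A=41.11 S=32.39 D=49.51
t=0.80: Q=13.18 A=41.02 S=32.53 D=49.87
t=1.06: Q=13.28 A=40.93 S=32.65 D=50.22
t=1.33: Q=13.39 A=40.84 S=32.79 D=50.59
t=1.59: Q=13.50 A=40.76 S=32.92 D=50.94
t=1.86: Q=13.61 A=40.67 S=33.05 D=51.30
t=2.12: Q=13.71 A=40.59 S=33.18 D=51.65
t=2.39: Q=13.82 A=40.50 S=33.32 D=52.01
At T=2.39: Q=13.82 A=40.50 S=33.32 D=52.01; the largest is D.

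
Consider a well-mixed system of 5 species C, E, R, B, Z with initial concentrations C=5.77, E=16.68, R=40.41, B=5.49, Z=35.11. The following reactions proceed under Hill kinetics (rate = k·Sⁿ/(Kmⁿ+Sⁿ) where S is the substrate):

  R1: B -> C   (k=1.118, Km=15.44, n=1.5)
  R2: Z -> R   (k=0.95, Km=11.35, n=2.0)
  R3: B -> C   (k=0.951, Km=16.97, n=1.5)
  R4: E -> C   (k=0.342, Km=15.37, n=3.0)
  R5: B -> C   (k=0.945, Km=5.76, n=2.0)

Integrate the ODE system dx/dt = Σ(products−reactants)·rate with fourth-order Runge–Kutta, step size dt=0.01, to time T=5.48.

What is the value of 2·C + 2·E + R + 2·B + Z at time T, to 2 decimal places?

Value at T = 131.40

Check how each reaction changes W = 2·C + 2·E + R + 2·B + Z (weight of products minus weight of reactants):
R1: B -> C: (2·1) − (2·1) = 2 − 2 = 0
R2: Z -> R: (1·1) − (1·1) = 1 − 1 = 0
R3: B -> C: (2·1) − (2·1) = 2 − 2 = 0
R4: E -> C: (2·1) − (2·1) = 2 − 2 = 0
R5: B -> C: (2·1) − (2·1) = 2 − 2 = 0
Every reaction leaves W unchanged, so W is conserved and no simulation is needed: W(T) = W(0) = 2·5.77 + 2·16.68 + 40.41 + 2·5.49 + 35.11 = 131.40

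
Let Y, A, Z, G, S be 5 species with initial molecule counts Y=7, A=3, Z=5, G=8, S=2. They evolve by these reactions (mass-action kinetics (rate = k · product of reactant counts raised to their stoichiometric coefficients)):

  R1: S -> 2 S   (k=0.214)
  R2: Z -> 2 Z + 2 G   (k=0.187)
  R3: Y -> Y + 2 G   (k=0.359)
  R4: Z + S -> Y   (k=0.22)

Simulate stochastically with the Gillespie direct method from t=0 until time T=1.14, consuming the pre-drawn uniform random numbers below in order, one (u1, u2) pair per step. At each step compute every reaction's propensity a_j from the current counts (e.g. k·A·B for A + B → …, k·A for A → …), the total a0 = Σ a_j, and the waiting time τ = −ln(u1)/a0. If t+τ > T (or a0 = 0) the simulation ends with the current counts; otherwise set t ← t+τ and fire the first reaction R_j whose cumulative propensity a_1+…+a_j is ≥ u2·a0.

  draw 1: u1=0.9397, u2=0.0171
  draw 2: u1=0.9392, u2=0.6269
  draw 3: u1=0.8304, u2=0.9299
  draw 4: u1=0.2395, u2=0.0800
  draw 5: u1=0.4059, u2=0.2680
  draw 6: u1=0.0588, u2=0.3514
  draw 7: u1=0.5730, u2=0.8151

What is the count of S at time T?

t=0.000: Y=7 A=3 Z=5 G=8 S=2
Draw 1: a1=0.428, a2=0.935, a3=2.513, a4=2.200, a0=6.076; τ=−ln(0.9397)/6.076=0.010 → t=0.010; u2·a0=0.0171·6.076=0.104 ≤ a1=0.428 → R1 fires; Y=7 A=3 Z=5 G=8 S=3
Draw 2: a1=0.642, a2=0.935, a3=2.513, a4=3.300, a0=7.390; τ=−ln(0.9392)/7.390=0.008 → t=0.019; u2·a0=0.6269·7.390=4.633; a1+…+a3=4.090 < 4.633 ≤ a1+…+a4=7.390 → R4 fires; Y=8 A=3 Z=4 G=8 S=2
Draw 3: a1=0.428, a2=0.748, a3=2.872, a4=1.760, a0=5.808; τ=−ln(0.8304)/5.808=0.032 → t=0.051; u2·a0=0.9299·5.808=5.401; a1+…+a3=4.048 < 5.401 ≤ a1+…+a4=5.808 → R4 fires; Y=9 A=3 Z=3 G=8 S=1
Draw 4: a1=0.214, a2=0.561, a3=3.231, a4=0.660, a0=4.666; τ=−ln(0.2395)/4.666=0.306 → t=0.357; u2·a0=0.0800·4.666=0.373; a1=0.214 < 0.373 ≤ a1+a2=0.775 → R2 fires; Y=9 A=3 Z=4 G=10 S=1
Draw 5: a1=0.214, a2=0.748, a3=3.231, a4=0.880, a0=5.073; τ=−ln(0.4059)/5.073=0.178 → t=0.535; u2·a0=0.2680·5.073=1.360; a1+a2=0.962 < 1.360 ≤ a1+…+a3=4.193 → R3 fires; Y=9 A=3 Z=4 G=12 S=1
Draw 6: a1=0.214, a2=0.748, a3=3.231, a4=0.880, a0=5.073; τ=−ln(0.0588)/5.073=0.559 → t=1.093; u2·a0=0.3514·5.073=1.783; a1+a2=0.962 < 1.783 ≤ a1+…+a3=4.193 → R3 fires; Y=9 A=3 Z=4 G=14 S=1
Draw 7: a1=0.214, a2=0.748, a3=3.231, a4=0.880, a0=5.073; τ=−ln(0.5730)/5.073=0.110 → t=1.203 > T=1.14: stop.
Read off S at T=1.14: 1

S at T = 1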